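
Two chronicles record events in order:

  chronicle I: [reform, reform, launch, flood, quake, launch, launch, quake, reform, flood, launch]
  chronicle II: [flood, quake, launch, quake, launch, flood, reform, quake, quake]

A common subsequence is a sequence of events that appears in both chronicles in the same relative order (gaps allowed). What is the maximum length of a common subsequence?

5

Taking flood at chronicle I[4]=chronicle II[1], quake at chronicle I[5]=chronicle II[2], launch at chronicle I[6]=chronicle II[3], launch at chronicle I[7]=chronicle II[5], quake at chronicle I[8]=chronicle II[9] gives a common subsequence of length 5. dp[11][9] = 5 confirms this is the maximum.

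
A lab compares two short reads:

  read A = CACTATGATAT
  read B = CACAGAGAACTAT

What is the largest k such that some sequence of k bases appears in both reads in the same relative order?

Match C at read A[1]=read B[1], then A at read A[2]=read B[2], then C at read A[3]=read B[3], then A at read A[5]=read B[6], then G at read A[7]=read B[7], then A at read A[8]=read B[9], then T at read A[9]=read B[11], then A at read A[10]=read B[12], then T at read A[11]=read B[13] — 9 bases in the same relative order in both. dp[11][13] = 9 confirms this is the maximum.

9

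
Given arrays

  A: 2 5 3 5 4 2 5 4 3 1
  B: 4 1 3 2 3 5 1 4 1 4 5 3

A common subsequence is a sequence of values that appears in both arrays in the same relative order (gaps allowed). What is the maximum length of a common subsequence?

6

Taking 2 [1,4], 3 [3,5], 5 [4,6], 4 [5,10], 5 [7,11], 3 [9,12] gives a common subsequence of length 6. dp[10][12] = 6 confirms this is the maximum.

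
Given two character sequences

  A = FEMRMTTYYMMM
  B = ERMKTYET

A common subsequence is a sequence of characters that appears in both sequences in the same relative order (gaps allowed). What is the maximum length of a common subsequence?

5

Pick E (A #2, B #1); then R (A #4, B #2); then M (A #5, B #3); then T (A #6, B #5); then T (A #7, B #8); all 5 characters appear in both, in order. The LCS DP gives dp[12][8] = 5, so this is optimal.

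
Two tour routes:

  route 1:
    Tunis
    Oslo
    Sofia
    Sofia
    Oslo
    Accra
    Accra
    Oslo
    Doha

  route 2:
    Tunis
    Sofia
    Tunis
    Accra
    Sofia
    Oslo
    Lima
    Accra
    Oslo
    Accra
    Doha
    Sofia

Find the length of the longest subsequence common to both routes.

7

One common subsequence of length 7: Tunis [1,1]; then Sofia [3,2]; then Sofia [4,5]; then Oslo [5,6]; then Accra [6,8]; then Accra [7,10]; then Doha [9,11]. Since dp[9][12] = 7, nothing longer is possible.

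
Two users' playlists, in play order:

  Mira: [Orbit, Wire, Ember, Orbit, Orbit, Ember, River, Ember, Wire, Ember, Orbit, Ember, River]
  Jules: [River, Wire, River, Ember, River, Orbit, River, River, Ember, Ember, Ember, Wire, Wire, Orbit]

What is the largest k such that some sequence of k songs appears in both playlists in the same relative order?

7

Pick Wire (Mira #2, Jules #2) → Ember (Mira #3, Jules #4) → Orbit (Mira #4, Jules #6) → Ember (Mira #6, Jules #10) → Ember (Mira #8, Jules #11) → Wire (Mira #9, Jules #13) → Orbit (Mira #11, Jules #14); all 7 songs appear in both, in order. Since dp[13][14] = 7, nothing longer is possible.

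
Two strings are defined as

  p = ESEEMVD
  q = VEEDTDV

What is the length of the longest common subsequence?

Let dp[i][j] be the LCS length of the first i characters of p and the first j characters of q. dp[i][j] = dp[i-1][j-1]+1 when the i-th and j-th characters match, else max(dp[i-1][j], dp[i][j-1]).
    ·  V  E  E  D  T  D  V
 ·  0  0  0  0  0  0  0  0
 E  0  0  1  1  1  1  1  1
 S  0  0  1  1  1  1  1  1
 E  0  0  1  2  2  2  2  2
 E  0  0  1  2  2  2  2  2
 M  0  0  1  2  2  2  2  2
 V  0  1  1  2  2  2  2  3
 D  0  1  1  2  3  3  3  3
dp[7][7] = 3. One LCS (by backtracking along matches): EEV.

3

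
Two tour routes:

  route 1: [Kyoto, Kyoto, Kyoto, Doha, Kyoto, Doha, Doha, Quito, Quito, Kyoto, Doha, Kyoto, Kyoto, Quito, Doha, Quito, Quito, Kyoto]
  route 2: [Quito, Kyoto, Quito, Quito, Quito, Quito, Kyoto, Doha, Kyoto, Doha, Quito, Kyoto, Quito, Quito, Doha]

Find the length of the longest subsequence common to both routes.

9

Taking Kyoto [1,2] → Kyoto [3,7] → Doha [4,8] → Kyoto [5,9] → Doha [7,10] → Quito [8,11] → Quito [9,13] → Quito [14,14] → Doha [15,15] gives a common subsequence of length 9, and the DP table's final entry dp[18][15] is also 9, so no common subsequence is longer.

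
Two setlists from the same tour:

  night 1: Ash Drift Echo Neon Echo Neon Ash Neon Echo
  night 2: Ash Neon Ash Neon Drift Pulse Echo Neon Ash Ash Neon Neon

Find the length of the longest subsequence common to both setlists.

6

One common subsequence of length 6: Ash at night 1[1]=night 2[3]; then Drift at night 1[2]=night 2[5]; then Echo at night 1[3]=night 2[7]; then Neon at night 1[4]=night 2[8]; then Neon at night 1[6]=night 2[11]; then Neon at night 1[8]=night 2[12], and the DP table's final entry dp[9][12] is also 6, so no common subsequence is longer.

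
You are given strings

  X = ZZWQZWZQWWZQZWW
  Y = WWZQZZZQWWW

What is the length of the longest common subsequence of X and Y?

8

One common subsequence of length 8: Z (X #1, Y #3) → Z (X #2, Y #5) → Z (X #5, Y #6) → Z (X #7, Y #7) → Q (X #8, Y #8) → W (X #10, Y #9) → W (X #14, Y #10) → W (X #15, Y #11). The LCS DP gives dp[15][11] = 8, so this is optimal.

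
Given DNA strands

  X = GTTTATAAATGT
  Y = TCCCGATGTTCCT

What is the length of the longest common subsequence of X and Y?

5

Match G (X #1, Y #5), T (X #2, Y #7), T (X #3, Y #9), T (X #4, Y #10), T (X #12, Y #13) — 5 bases in the same relative order in both. Since dp[12][13] = 5, nothing longer is possible.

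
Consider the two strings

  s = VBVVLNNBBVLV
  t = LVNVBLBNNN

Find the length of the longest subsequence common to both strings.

5

Match V [1,4]; then B [2,5]; then L [5,6]; then N [6,9]; then N [7,10] — 5 characters in the same relative order in both, and the DP table's final entry dp[12][10] is also 5, so no common subsequence is longer.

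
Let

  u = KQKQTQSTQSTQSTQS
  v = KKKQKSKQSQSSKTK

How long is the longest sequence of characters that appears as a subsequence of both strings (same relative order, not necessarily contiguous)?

Match K [1,3], Q [2,4], K [3,7], Q [6,8], S [7,9], Q [9,10], S [10,11], S [13,12], T [14,14] — 9 characters in the same relative order in both, and the DP table's final entry dp[16][15] is also 9, so no common subsequence is longer.

9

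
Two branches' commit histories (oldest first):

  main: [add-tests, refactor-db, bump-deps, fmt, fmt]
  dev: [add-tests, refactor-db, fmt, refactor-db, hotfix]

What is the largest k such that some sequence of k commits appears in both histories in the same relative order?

Taking add-tests (main #1, dev #1), then refactor-db (main #2, dev #2), then fmt (main #4, dev #3) gives a common subsequence of length 3. dp[5][5] = 3 confirms this is the maximum.

3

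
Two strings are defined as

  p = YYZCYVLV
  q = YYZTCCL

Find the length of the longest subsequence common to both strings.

Taking Y at p[1]=q[1] → Y at p[2]=q[2] → Z at p[3]=q[3] → C at p[4]=q[6] → L at p[7]=q[7] gives a common subsequence of length 5. Since dp[8][7] = 5, nothing longer is possible.

5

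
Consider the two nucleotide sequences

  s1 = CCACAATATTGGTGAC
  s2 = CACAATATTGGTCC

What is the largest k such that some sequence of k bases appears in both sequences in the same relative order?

Pick C [2,1], then A [3,2], then C [4,3], then A [5,4], then A [6,5], then T [7,6], then A [8,7], then T [9,8], then T [10,9], then G [11,10], then G [12,11], then T [13,12], then C [16,14]; all 13 bases appear in both, in order. The LCS DP gives dp[16][14] = 13, so this is optimal.

13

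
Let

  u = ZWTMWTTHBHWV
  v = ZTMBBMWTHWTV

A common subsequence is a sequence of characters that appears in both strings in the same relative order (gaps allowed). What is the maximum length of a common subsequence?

8

Taking Z at u[1]=v[1] → T at u[3]=v[2] → M at u[4]=v[6] → W at u[5]=v[7] → T at u[7]=v[8] → H at u[10]=v[9] → W at u[11]=v[10] → V at u[12]=v[12] gives a common subsequence of length 8. dp[12][12] = 8 confirms this is the maximum.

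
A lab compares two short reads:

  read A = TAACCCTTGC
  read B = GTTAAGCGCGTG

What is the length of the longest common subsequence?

7

Pick T [1,3], then A [2,4], then A [3,5], then C [4,7], then C [5,9], then T [8,11], then G [9,12]; all 7 bases appear in both, in order. dp[10][12] = 7 confirms this is the maximum.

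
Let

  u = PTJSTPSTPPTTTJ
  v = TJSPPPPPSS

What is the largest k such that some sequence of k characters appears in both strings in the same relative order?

Let dp[i][j] be the LCS length of the first i characters of u and the first j characters of v. dp[i][j] = dp[i-1][j-1]+1 when the i-th and j-th characters match, else max(dp[i-1][j], dp[i][j-1]).
    ·  T  J  S  P  P  P  P  P  S  S
 ·  0  0  0  0  0  0  0  0  0  0  0
 P  0  0  0  0  1  1  1  1  1  1  1
 T  0  1  1  1  1  1  1  1  1  1  1
 J  0  1  2  2  2  2  2  2  2  2  2
 S  0  1  2  3  3  3  3  3  3  3  3
 T  0  1  2  3  3  3  3  3  3  3  3
 P  0  1  2  3  4  4  4  4  4  4  4
 S  0  1  2  3  4  4  4  4  4  5  5
 T  0  1  2  3  4  4  4  4  4  5  5
 P  0  1  2  3  4  5  5  5  5  5  5
 P  0  1  2  3  4  5  6  6  6  6  6
 T  0  1  2  3  4  5  6  6  6  6  6
 T  0  1  2  3  4  5  6  6  6  6  6
 T  0  1  2  3  4  5  6  6  6  6  6
 J  0  1  2  3  4  5  6  6  6  6  6
dp[14][10] = 6. One LCS (by backtracking along matches): TJSPPP.

6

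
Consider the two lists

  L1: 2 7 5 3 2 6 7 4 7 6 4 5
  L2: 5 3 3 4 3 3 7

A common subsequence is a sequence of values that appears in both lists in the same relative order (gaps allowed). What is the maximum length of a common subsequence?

4

Let dp[i][j] be the LCS length of the first i values of L1 and the first j values of L2. dp[i][j] = dp[i-1][j-1]+1 when the i-th and j-th values match, else max(dp[i-1][j], dp[i][j-1]).
    ·  5  3  3  4  3  3  7
 ·  0  0  0  0  0  0  0  0
 2  0  0  0  0  0  0  0  0
 7  0  0  0  0  0  0  0  1
 5  0  1  1  1  1  1  1  1
 3  0  1  2  2  2  2  2  2
 2  0  1  2  2  2  2  2  2
 6  0  1  2  2  2  2  2  2
 7  0  1  2  2  2  2  2  3
 4  0  1  2  2  3  3  3  3
 7  0  1  2  2  3  3  3  4
 6  0  1  2  2  3  3  3  4
 4  0  1  2  2  3  3  3  4
 5  0  1  2  2  3  3  3  4
dp[12][7] = 4. One LCS (by backtracking along matches): 5, 3, 4, 7.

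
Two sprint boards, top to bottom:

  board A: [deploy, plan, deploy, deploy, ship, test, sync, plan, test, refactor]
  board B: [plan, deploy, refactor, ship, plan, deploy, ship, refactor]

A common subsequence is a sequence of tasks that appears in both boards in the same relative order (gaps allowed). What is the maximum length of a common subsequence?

5

Taking deploy [1,2], then plan [2,5], then deploy [4,6], then ship [5,7], then refactor [10,8] gives a common subsequence of length 5. dp[10][8] = 5 confirms this is the maximum.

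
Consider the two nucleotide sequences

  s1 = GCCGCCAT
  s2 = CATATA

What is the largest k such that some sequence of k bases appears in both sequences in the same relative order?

3

Let dp[i][j] be the LCS length of the first i bases of s1 and the first j bases of s2. dp[i][j] = dp[i-1][j-1]+1 when the i-th and j-th bases match, else max(dp[i-1][j], dp[i][j-1]).
    ·  C  A  T  A  T  A
 ·  0  0  0  0  0  0  0
 G  0  0  0  0  0  0  0
 C  0  1  1  1  1  1  1
 C  0  1  1  1  1  1  1
 G  0  1  1  1  1  1  1
 C  0  1  1  1  1  1  1
 C  0  1  1  1  1  1  1
 A  0  1  2  2  2  2  2
 T  0  1  2  3  3  3  3
dp[8][6] = 3. One LCS (by backtracking along matches): CAT.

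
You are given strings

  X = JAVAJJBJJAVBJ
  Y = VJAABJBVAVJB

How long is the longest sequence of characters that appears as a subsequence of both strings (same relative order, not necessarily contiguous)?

Taking J (X #1, Y #2), A (X #2, Y #3), A (X #4, Y #4), J (X #6, Y #6), B (X #7, Y #7), A (X #10, Y #9), V (X #11, Y #10), B (X #12, Y #12) gives a common subsequence of length 8, and the DP table's final entry dp[13][12] is also 8, so no common subsequence is longer.

8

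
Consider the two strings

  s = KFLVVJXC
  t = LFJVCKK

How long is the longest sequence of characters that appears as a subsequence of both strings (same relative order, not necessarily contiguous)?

Match F [2,2]; then V [5,4]; then C [8,5] — 3 characters in the same relative order in both. The LCS DP gives dp[8][7] = 3, so this is optimal.

3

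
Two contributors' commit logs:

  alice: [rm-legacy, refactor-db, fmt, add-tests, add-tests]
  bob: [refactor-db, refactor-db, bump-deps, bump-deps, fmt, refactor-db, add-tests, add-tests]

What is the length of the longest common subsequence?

4

One common subsequence of length 4: refactor-db (alice #2, bob #2); then fmt (alice #3, bob #5); then add-tests (alice #4, bob #7); then add-tests (alice #5, bob #8). The LCS DP gives dp[5][8] = 4, so this is optimal.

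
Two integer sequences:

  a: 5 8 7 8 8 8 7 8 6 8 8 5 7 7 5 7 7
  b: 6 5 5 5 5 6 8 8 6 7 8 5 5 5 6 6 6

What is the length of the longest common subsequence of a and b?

Taking 5 [1,5] → 8 [2,7] → 8 [4,8] → 7 [7,10] → 8 [8,11] → 5 [12,13] → 5 [15,14] gives a common subsequence of length 7, and the DP table's final entry dp[17][17] is also 7, so no common subsequence is longer.

7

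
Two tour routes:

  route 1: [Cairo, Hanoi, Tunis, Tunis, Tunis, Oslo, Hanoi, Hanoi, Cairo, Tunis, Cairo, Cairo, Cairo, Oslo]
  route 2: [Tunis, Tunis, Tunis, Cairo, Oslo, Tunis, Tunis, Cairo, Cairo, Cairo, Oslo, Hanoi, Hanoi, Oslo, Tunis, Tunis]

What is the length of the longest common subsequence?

9

Taking Tunis (route 1 #3, route 2 #1), Tunis (route 1 #4, route 2 #2), Tunis (route 1 #5, route 2 #3), Oslo (route 1 #6, route 2 #5), Tunis (route 1 #10, route 2 #7), Cairo (route 1 #11, route 2 #8), Cairo (route 1 #12, route 2 #9), Cairo (route 1 #13, route 2 #10), Oslo (route 1 #14, route 2 #14) gives a common subsequence of length 9. The LCS DP gives dp[14][16] = 9, so this is optimal.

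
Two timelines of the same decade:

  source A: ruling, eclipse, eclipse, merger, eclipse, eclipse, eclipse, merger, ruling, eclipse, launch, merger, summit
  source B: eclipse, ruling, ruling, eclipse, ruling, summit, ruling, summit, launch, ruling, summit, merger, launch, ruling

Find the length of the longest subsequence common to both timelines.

5

Match ruling [1,3], then eclipse [2,4], then ruling [9,7], then launch [11,9], then merger [12,12] — 5 events in the same relative order in both. The LCS DP gives dp[13][14] = 5, so this is optimal.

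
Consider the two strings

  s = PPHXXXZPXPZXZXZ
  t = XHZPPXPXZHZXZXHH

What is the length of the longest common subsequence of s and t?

9

One common subsequence of length 9: P [1,4], then P [2,5], then X [4,6], then X [6,8], then Z [7,9], then Z [11,11], then X [12,12], then Z [13,13], then X [14,14]. The LCS DP gives dp[15][16] = 9, so this is optimal.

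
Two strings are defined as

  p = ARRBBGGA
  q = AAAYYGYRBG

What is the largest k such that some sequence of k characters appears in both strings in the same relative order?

4

Let dp[i][j] be the LCS length of the first i characters of p and the first j characters of q. dp[i][j] = dp[i-1][j-1]+1 when the i-th and j-th characters match, else max(dp[i-1][j], dp[i][j-1]).
    ·  A  A  A  Y  Y  G  Y  R  B  G
 ·  0  0  0  0  0  0  0  0  0  0  0
 A  0  1  1  1  1  1  1  1  1  1  1
 R  0  1  1  1  1  1  1  1  2  2  2
 R  0  1  1  1  1  1  1  1  2  2  2
 B  0  1  1  1  1  1  1  1  2  3  3
 B  0  1  1  1  1  1  1  1  2  3  3
 G  0  1  1  1  1  1  2  2  2  3  4
 G  0  1  1  1  1  1  2  2  2  3  4
 A  0  1  2  2  2  2  2  2  2  3  4
dp[8][10] = 4. One LCS (by backtracking along matches): ARBG.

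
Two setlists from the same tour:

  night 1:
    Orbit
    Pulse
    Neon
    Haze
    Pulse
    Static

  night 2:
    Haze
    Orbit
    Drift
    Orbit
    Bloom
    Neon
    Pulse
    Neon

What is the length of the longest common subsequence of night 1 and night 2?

One common subsequence of length 3: Orbit [1,4]; then Pulse [2,7]; then Neon [3,8]. The LCS DP gives dp[6][8] = 3, so this is optimal.

3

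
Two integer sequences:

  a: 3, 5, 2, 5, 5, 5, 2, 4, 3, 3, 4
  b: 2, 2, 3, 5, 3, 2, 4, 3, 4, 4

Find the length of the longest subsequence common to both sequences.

6

Let dp[i][j] be the LCS length of the first i values of a and the first j values of b. dp[i][j] = dp[i-1][j-1]+1 when the i-th and j-th values match, else max(dp[i-1][j], dp[i][j-1]).
    ·  2  2  3  5  3  2  4  3  4  4
 ·  0  0  0  0  0  0  0  0  0  0  0
 3  0  0  0  1  1  1  1  1  1  1  1
 5  0  0  0  1  2  2  2  2  2  2  2
 2  0  1  1  1  2  2  3  3  3  3  3
 5  0  1  1  1  2  2  3  3  3  3  3
 5  0  1  1  1  2  2  3  3  3  3  3
 5  0  1  1  1  2  2  3  3  3  3  3
 2  0  1  2  2  2  2  3  3  3  3  3
 4  0  1  2  2  2  2  3  4  4  4  4
 3  0  1  2  3  3  3  3  4  5  5  5
 3  0  1  2  3  3  4  4  4  5  5  5
 4  0  1  2  3  3  4  4  5  5  6  6
dp[11][10] = 6. One LCS (by backtracking along matches): 3, 5, 2, 4, 3, 4.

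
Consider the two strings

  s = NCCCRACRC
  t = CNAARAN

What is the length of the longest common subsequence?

3

Let dp[i][j] be the LCS length of the first i characters of s and the first j characters of t. dp[i][j] = dp[i-1][j-1]+1 when the i-th and j-th characters match, else max(dp[i-1][j], dp[i][j-1]).
    ·  C  N  A  A  R  A  N
 ·  0  0  0  0  0  0  0  0
 N  0  0  1  1  1  1  1  1
 C  0  1  1  1  1  1  1  1
 C  0  1  1  1  1  1  1  1
 C  0  1  1  1  1  1  1  1
 R  0  1  1  1  1  2  2  2
 A  0  1  1  2  2  2  3  3
 C  0  1  1  2  2  2  3  3
 R  0  1  1  2  2  3  3  3
 C  0  1  1  2  2  3  3  3
dp[9][7] = 3. One LCS (by backtracking along matches): NRA.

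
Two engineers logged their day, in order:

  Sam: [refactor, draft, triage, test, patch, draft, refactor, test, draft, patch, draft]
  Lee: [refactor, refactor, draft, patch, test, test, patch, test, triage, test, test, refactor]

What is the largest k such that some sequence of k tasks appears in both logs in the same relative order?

5

Pick refactor at Sam[1]=Lee[2]; then draft at Sam[2]=Lee[3]; then triage at Sam[3]=Lee[9]; then test at Sam[4]=Lee[11]; then refactor at Sam[7]=Lee[12]; all 5 tasks appear in both, in order. dp[11][12] = 5 confirms this is the maximum.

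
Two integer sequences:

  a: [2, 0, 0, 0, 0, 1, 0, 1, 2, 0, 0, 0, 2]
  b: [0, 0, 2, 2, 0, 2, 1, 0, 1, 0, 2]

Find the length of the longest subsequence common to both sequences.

8

Let dp[i][j] be the LCS length of the first i values of a and the first j values of b. dp[i][j] = dp[i-1][j-1]+1 when the i-th and j-th values match, else max(dp[i-1][j], dp[i][j-1]).
    ·  0  0  2  2  0  2  1  0  1  0  2
 ·  0  0  0  0  0  0  0  0  0  0  0  0
 2  0  0  0  1  1  1  1  1  1  1  1  1
 0  0  1  1  1  1  2  2  2  2  2  2  2
 0  0  1  2  2  2  2  2  2  3  3  3  3
 0  0  1  2  2  2  3  3  3  3  3  4  4
 0  0  1  2  2  2  3  3  3  4  4  4  4
 1  0  1  2  2  2  3  3  4  4  5  5  5
 0  0  1  2  2  2  3  3  4  5  5  6  6
 1  0  1  2  2  2  3  3  4  5  6  6  6
 2  0  1  2  3  3  3  4  4  5  6  6  7
 0  0  1  2  3  3  4  4  4  5  6  7  7
 0  0  1  2  3  3  4  4  4  5  6  7  7
 0  0  1  2  3  3  4  4  4  5  6  7  7
 2  0  1  2  3  4  4  5  5  5  6  7  8
dp[13][11] = 8. One LCS (by backtracking along matches): 0, 0, 0, 1, 0, 1, 0, 2.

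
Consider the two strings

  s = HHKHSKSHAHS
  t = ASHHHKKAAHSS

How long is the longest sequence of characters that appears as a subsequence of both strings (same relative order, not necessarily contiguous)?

One common subsequence of length 7: H (s #1, t #4), then H (s #2, t #5), then K (s #3, t #6), then K (s #6, t #7), then A (s #9, t #9), then H (s #10, t #10), then S (s #11, t #12). The LCS DP gives dp[11][12] = 7, so this is optimal.

7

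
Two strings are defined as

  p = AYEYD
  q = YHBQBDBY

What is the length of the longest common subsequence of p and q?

2

Let dp[i][j] be the LCS length of the first i characters of p and the first j characters of q. dp[i][j] = dp[i-1][j-1]+1 when the i-th and j-th characters match, else max(dp[i-1][j], dp[i][j-1]).
    ·  Y  H  B  Q  B  D  B  Y
 ·  0  0  0  0  0  0  0  0  0
 A  0  0  0  0  0  0  0  0  0
 Y  0  1  1  1  1  1  1  1  1
 E  0  1  1  1  1  1  1  1  1
 Y  0  1  1  1  1  1  1  1  2
 D  0  1  1  1  1  1  2  2  2
dp[5][8] = 2. One LCS (by backtracking along matches): YY.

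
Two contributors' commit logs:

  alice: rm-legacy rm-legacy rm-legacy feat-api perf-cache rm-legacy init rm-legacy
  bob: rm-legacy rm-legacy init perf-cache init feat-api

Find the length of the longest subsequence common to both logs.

4

One common subsequence of length 4: rm-legacy [1,1], then rm-legacy [2,2], then perf-cache [5,4], then init [7,5]. dp[8][6] = 4 confirms this is the maximum.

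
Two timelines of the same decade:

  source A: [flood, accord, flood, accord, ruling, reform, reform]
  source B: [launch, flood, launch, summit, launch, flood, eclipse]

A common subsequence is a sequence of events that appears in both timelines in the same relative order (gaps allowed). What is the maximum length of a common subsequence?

Match flood (source A #1, source B #2) → flood (source A #3, source B #6) — 2 events in the same relative order in both. dp[7][7] = 2 confirms this is the maximum.

2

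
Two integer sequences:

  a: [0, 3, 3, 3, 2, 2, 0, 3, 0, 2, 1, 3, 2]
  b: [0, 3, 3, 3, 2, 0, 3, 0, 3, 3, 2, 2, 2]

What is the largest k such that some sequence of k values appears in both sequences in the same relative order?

10

Pick 0 (a #1, b #1), 3 (a #2, b #2), 3 (a #3, b #3), 3 (a #4, b #4), 2 (a #6, b #5), 0 (a #7, b #6), 3 (a #8, b #7), 0 (a #9, b #8), 2 (a #10, b #12), 2 (a #13, b #13); all 10 values appear in both, in order, and the DP table's final entry dp[13][13] is also 10, so no common subsequence is longer.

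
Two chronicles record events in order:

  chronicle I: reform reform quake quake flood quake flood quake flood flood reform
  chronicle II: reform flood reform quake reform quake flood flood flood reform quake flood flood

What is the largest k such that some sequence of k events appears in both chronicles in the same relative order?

One common subsequence of length 9: reform (chronicle I #1, chronicle II #1), then reform (chronicle I #2, chronicle II #3), then quake (chronicle I #3, chronicle II #4), then quake (chronicle I #4, chronicle II #6), then flood (chronicle I #5, chronicle II #8), then flood (chronicle I #7, chronicle II #9), then quake (chronicle I #8, chronicle II #11), then flood (chronicle I #9, chronicle II #12), then flood (chronicle I #10, chronicle II #13), and the DP table's final entry dp[11][13] is also 9, so no common subsequence is longer.

9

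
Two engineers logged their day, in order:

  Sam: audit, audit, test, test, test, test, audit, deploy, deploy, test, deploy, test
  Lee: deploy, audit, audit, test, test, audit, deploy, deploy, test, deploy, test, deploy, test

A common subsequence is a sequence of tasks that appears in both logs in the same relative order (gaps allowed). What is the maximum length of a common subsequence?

10

One common subsequence of length 10: audit at Sam[1]=Lee[2], audit at Sam[2]=Lee[3], test at Sam[5]=Lee[4], test at Sam[6]=Lee[5], audit at Sam[7]=Lee[6], deploy at Sam[8]=Lee[8], deploy at Sam[9]=Lee[10], test at Sam[10]=Lee[11], deploy at Sam[11]=Lee[12], test at Sam[12]=Lee[13]. dp[12][13] = 10 confirms this is the maximum.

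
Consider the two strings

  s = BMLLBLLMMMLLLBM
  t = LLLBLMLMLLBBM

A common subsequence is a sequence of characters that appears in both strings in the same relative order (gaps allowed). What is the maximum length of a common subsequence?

Pick L at s[3]=t[2]; then L at s[4]=t[3]; then B at s[5]=t[4]; then L at s[6]=t[5]; then L at s[7]=t[7]; then M at s[10]=t[8]; then L at s[11]=t[9]; then L at s[12]=t[10]; then B at s[14]=t[12]; then M at s[15]=t[13]; all 10 characters appear in both, in order. The LCS DP gives dp[15][13] = 10, so this is optimal.

10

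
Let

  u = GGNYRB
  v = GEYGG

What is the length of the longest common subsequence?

Let dp[i][j] be the LCS length of the first i characters of u and the first j characters of v. dp[i][j] = dp[i-1][j-1]+1 when the i-th and j-th characters match, else max(dp[i-1][j], dp[i][j-1]).
    ·  G  E  Y  G  G
 ·  0  0  0  0  0  0
 G  0  1  1  1  1  1
 G  0  1  1  1  2  2
 N  0  1  1  1  2  2
 Y  0  1  1  2  2  2
 R  0  1  1  2  2  2
 B  0  1  1  2  2  2
dp[6][5] = 2. One LCS (by backtracking along matches): GG.

2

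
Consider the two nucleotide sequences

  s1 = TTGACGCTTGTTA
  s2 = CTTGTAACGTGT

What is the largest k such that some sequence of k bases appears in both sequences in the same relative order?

9

One common subsequence of length 9: T at s1[1]=s2[2], then T at s1[2]=s2[3], then G at s1[3]=s2[4], then A at s1[4]=s2[7], then C at s1[5]=s2[8], then G at s1[6]=s2[9], then T at s1[9]=s2[10], then G at s1[10]=s2[11], then T at s1[12]=s2[12]. Since dp[13][12] = 9, nothing longer is possible.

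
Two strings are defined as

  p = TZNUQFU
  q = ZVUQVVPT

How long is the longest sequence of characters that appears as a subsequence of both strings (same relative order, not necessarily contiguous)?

Let dp[i][j] be the LCS length of the first i characters of p and the first j characters of q. dp[i][j] = dp[i-1][j-1]+1 when the i-th and j-th characters match, else max(dp[i-1][j], dp[i][j-1]).
    ·  Z  V  U  Q  V  V  P  T
 ·  0  0  0  0  0  0  0  0  0
 T  0  0  0  0  0  0  0  0  1
 Z  0  1  1  1  1  1  1  1  1
 N  0  1  1  1  1  1  1  1  1
 U  0  1  1  2  2  2  2  2  2
 Q  0  1  1  2  3  3  3  3  3
 F  0  1  1  2  3  3  3  3  3
 U  0  1  1  2  3  3  3  3  3
dp[7][8] = 3. One LCS (by backtracking along matches): ZUQ.

3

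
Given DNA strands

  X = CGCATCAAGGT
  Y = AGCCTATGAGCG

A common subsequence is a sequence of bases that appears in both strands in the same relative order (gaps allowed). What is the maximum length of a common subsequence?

7

Match C at X[1]=Y[3]; then C at X[3]=Y[4]; then A at X[4]=Y[6]; then T at X[5]=Y[7]; then A at X[8]=Y[9]; then G at X[9]=Y[10]; then G at X[10]=Y[12] — 7 bases in the same relative order in both. The LCS DP gives dp[11][12] = 7, so this is optimal.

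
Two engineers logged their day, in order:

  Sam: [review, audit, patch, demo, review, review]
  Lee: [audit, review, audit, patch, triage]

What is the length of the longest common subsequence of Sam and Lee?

One common subsequence of length 3: review at Sam[1]=Lee[2], then audit at Sam[2]=Lee[3], then patch at Sam[3]=Lee[4]. The LCS DP gives dp[6][5] = 3, so this is optimal.

3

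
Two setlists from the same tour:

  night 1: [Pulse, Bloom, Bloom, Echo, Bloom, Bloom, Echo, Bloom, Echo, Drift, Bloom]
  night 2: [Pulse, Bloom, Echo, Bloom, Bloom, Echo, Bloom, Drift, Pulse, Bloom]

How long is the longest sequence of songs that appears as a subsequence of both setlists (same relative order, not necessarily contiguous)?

9

One common subsequence of length 9: Pulse [1,1], Bloom [3,2], Echo [4,3], Bloom [5,4], Bloom [6,5], Echo [7,6], Bloom [8,7], Drift [10,8], Bloom [11,10]. dp[11][10] = 9 confirms this is the maximum.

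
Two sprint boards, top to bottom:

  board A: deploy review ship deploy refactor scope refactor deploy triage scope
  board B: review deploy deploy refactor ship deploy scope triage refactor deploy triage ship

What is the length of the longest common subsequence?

Pick deploy (board A #1, board B #3), ship (board A #3, board B #5), deploy (board A #4, board B #6), scope (board A #6, board B #7), refactor (board A #7, board B #9), deploy (board A #8, board B #10), triage (board A #9, board B #11); all 7 tasks appear in both, in order. dp[10][12] = 7 confirms this is the maximum.

7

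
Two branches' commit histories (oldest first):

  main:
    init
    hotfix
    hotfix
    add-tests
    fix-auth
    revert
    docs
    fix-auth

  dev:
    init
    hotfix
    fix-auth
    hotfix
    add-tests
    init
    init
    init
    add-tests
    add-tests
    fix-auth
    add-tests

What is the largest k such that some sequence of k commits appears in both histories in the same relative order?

One common subsequence of length 5: init (main #1, dev #1), then hotfix (main #2, dev #2), then hotfix (main #3, dev #4), then add-tests (main #4, dev #10), then fix-auth (main #5, dev #11). dp[8][12] = 5 confirms this is the maximum.

5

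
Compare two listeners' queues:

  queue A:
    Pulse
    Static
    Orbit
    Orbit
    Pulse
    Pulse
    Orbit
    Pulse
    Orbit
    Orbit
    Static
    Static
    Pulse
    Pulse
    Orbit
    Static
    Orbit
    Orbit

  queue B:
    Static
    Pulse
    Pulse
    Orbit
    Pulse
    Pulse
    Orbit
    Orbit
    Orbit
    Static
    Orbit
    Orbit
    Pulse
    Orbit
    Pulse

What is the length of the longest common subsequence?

Match Pulse [1,3], Orbit [4,4], Pulse [5,5], Pulse [6,6], Orbit [7,7], Orbit [9,8], Orbit [10,9], Static [12,10], Orbit [15,11], Orbit [17,12], Orbit [18,14] — 11 songs in the same relative order in both. The LCS DP gives dp[18][15] = 11, so this is optimal.

11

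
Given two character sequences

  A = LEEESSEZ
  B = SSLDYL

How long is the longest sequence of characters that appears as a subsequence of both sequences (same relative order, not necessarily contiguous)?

One common subsequence of length 2: S (A #5, B #1), S (A #6, B #2). dp[8][6] = 2 confirms this is the maximum.

2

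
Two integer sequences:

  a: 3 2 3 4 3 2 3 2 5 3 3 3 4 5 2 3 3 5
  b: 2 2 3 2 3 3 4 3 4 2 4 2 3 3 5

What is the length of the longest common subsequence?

Pick 2 (a #2, b #1), then 2 (a #6, b #2), then 3 (a #7, b #3), then 2 (a #8, b #4), then 3 (a #10, b #5), then 3 (a #11, b #6), then 3 (a #12, b #8), then 4 (a #13, b #11), then 2 (a #15, b #12), then 3 (a #16, b #13), then 3 (a #17, b #14), then 5 (a #18, b #15); all 12 values appear in both, in order. Since dp[18][15] = 12, nothing longer is possible.

12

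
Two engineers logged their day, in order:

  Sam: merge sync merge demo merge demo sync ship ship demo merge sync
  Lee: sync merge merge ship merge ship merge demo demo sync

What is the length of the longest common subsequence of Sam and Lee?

Pick sync [2,1], then merge [3,2], then merge [5,3], then ship [8,4], then ship [9,6], then demo [10,9], then sync [12,10]; all 7 tasks appear in both, in order. The LCS DP gives dp[12][10] = 7, so this is optimal.

7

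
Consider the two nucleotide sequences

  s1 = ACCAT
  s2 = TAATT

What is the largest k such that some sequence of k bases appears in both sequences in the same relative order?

Let dp[i][j] be the LCS length of the first i bases of s1 and the first j bases of s2. dp[i][j] = dp[i-1][j-1]+1 when the i-th and j-th bases match, else max(dp[i-1][j], dp[i][j-1]).
    ·  T  A  A  T  T
 ·  0  0  0  0  0  0
 A  0  0  1  1  1  1
 C  0  0  1  1  1  1
 C  0  0  1  1  1  1
 A  0  0  1  2  2  2
 T  0  1  1  2  3  3
dp[5][5] = 3. One LCS (by backtracking along matches): AAT.

3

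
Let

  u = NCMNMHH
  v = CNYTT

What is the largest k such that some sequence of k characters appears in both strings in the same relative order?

Taking C at u[2]=v[1], then N at u[4]=v[2] gives a common subsequence of length 2. The LCS DP gives dp[7][5] = 2, so this is optimal.

2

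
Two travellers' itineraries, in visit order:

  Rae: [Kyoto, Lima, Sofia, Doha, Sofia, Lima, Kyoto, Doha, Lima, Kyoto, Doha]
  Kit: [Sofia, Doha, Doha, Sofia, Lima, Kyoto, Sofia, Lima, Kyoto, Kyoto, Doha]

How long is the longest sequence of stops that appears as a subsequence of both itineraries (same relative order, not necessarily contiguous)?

8

Pick Sofia at Rae[3]=Kit[1]; then Doha at Rae[4]=Kit[3]; then Sofia at Rae[5]=Kit[4]; then Lima at Rae[6]=Kit[5]; then Kyoto at Rae[7]=Kit[6]; then Lima at Rae[9]=Kit[8]; then Kyoto at Rae[10]=Kit[10]; then Doha at Rae[11]=Kit[11]; all 8 stops appear in both, in order, and the DP table's final entry dp[11][11] is also 8, so no common subsequence is longer.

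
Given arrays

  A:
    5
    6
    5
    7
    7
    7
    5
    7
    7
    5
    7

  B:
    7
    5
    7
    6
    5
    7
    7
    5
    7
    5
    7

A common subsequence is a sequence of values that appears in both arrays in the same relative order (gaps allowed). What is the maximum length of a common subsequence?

Let dp[i][j] be the LCS length of the first i values of A and the first j values of B. dp[i][j] = dp[i-1][j-1]+1 when the i-th and j-th values match, else max(dp[i-1][j], dp[i][j-1]).
    ·  7  5  7  6  5  7  7  5  7  5  7
 ·  0  0  0  0  0  0  0  0  0  0  0  0
 5  0  0  1  1  1  1  1  1  1  1  1  1
 6  0  0  1  1  2  2  2  2  2  2  2  2
 5  0  0  1  1  2  3  3  3  3  3  3  3
 7  0  1  1  2  2  3  4  4  4  4  4  4
 7  0  1  1  2  2  3  4  5  5  5  5  5
 7  0  1  1  2  2  3  4  5  5  6  6  6
 5  0  1  2  2  2  3  4  5  6  6  7  7
 7  0  1  2  3  3  3  4  5  6  7  7  8
 7  0  1  2  3  3  3  4  5  6  7  7  8
 5  0  1  2  3  3  4  4  5  6  7  8  8
 7  0  1  2  3  3  4  5  5  6  7  8  9
dp[11][11] = 9. One LCS (by backtracking along matches): 5, 6, 5, 7, 7, 5, 7, 5, 7.

9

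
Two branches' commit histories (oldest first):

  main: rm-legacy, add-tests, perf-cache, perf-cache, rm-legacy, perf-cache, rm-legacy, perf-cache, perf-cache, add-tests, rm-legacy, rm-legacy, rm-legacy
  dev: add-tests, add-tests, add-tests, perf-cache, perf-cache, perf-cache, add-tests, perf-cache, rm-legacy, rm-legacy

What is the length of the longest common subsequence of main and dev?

7

Match add-tests [2,3], perf-cache [3,4], perf-cache [4,5], perf-cache [6,6], perf-cache [9,8], rm-legacy [12,9], rm-legacy [13,10] — 7 commits in the same relative order in both. Since dp[13][10] = 7, nothing longer is possible.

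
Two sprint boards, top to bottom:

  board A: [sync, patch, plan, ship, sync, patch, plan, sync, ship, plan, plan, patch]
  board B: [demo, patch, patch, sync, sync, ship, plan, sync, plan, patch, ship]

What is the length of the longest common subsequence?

Match patch at board A[2]=board B[3], sync at board A[5]=board B[4], sync at board A[8]=board B[5], ship at board A[9]=board B[6], plan at board A[10]=board B[7], plan at board A[11]=board B[9], patch at board A[12]=board B[10] — 7 tasks in the same relative order in both. dp[12][11] = 7 confirms this is the maximum.

7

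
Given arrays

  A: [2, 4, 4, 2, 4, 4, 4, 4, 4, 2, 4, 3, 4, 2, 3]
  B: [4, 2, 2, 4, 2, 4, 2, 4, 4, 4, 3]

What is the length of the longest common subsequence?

Pick 2 [1,3] → 4 [2,4] → 4 [3,6] → 2 [4,7] → 4 [9,8] → 4 [11,9] → 4 [13,10] → 3 [15,11]; all 8 values appear in both, in order. The LCS DP gives dp[15][11] = 8, so this is optimal.

8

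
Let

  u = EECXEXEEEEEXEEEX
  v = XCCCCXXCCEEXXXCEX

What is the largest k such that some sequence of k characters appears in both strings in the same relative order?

Match C [3,5], then X [4,6], then X [6,7], then E [7,10], then E [8,11], then X [12,14], then E [15,16], then X [16,17] — 8 characters in the same relative order in both. The LCS DP gives dp[16][17] = 8, so this is optimal.

8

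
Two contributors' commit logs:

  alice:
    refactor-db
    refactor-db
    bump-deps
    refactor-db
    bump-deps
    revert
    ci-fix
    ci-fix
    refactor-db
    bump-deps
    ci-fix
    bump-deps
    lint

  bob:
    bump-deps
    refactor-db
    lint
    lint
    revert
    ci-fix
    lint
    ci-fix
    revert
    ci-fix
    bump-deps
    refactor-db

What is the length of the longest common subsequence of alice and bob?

7

One common subsequence of length 7: bump-deps at alice[3]=bob[1], then refactor-db at alice[4]=bob[2], then revert at alice[6]=bob[5], then ci-fix at alice[7]=bob[6], then ci-fix at alice[8]=bob[8], then ci-fix at alice[11]=bob[10], then bump-deps at alice[12]=bob[11]. dp[13][12] = 7 confirms this is the maximum.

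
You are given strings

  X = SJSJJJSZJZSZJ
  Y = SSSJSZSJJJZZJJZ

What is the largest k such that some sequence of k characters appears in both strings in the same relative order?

Match S [1,3] → J [2,4] → S [3,7] → J [4,8] → J [5,9] → J [6,10] → Z [8,12] → J [9,14] → Z [12,15] — 9 characters in the same relative order in both. The LCS DP gives dp[13][15] = 9, so this is optimal.

9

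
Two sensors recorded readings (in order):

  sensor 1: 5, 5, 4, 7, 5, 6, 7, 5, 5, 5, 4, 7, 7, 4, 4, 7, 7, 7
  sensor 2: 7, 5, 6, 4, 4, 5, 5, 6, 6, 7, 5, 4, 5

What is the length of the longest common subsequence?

Match 5 at sensor 1[1]=sensor 2[2] → 5 at sensor 1[2]=sensor 2[6] → 5 at sensor 1[5]=sensor 2[7] → 6 at sensor 1[6]=sensor 2[9] → 7 at sensor 1[7]=sensor 2[10] → 5 at sensor 1[8]=sensor 2[11] → 5 at sensor 1[10]=sensor 2[13] — 7 values in the same relative order in both. The LCS DP gives dp[18][13] = 7, so this is optimal.

7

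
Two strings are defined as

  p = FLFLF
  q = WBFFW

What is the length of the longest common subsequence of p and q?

2

Taking F [1,3] → F [3,4] gives a common subsequence of length 2. Since dp[5][5] = 2, nothing longer is possible.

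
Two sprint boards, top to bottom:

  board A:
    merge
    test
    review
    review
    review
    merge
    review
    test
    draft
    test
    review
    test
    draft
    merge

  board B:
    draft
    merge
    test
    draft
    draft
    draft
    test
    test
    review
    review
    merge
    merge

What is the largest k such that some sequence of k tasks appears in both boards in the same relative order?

6

One common subsequence of length 6: merge at board A[1]=board B[2] → test at board A[2]=board B[8] → review at board A[4]=board B[9] → review at board A[5]=board B[10] → merge at board A[6]=board B[11] → merge at board A[14]=board B[12], and the DP table's final entry dp[14][12] is also 6, so no common subsequence is longer.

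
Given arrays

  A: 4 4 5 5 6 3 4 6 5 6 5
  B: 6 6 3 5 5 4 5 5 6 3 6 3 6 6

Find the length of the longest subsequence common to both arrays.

7

Taking 4 at A[2]=B[6] → 5 at A[3]=B[7] → 5 at A[4]=B[8] → 6 at A[5]=B[11] → 3 at A[6]=B[12] → 6 at A[8]=B[13] → 6 at A[10]=B[14] gives a common subsequence of length 7. The LCS DP gives dp[11][14] = 7, so this is optimal.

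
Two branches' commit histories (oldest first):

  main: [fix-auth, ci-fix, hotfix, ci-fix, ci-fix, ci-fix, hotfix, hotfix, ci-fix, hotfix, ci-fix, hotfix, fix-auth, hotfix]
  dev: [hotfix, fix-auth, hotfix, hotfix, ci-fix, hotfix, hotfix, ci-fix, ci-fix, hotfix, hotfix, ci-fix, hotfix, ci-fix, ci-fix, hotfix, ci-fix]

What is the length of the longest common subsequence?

One common subsequence of length 11: fix-auth [1,2], then ci-fix [2,5], then hotfix [3,7], then ci-fix [5,8], then ci-fix [6,9], then hotfix [7,10], then hotfix [8,11], then ci-fix [9,12], then hotfix [10,13], then ci-fix [11,15], then hotfix [12,16], and the DP table's final entry dp[14][17] is also 11, so no common subsequence is longer.

11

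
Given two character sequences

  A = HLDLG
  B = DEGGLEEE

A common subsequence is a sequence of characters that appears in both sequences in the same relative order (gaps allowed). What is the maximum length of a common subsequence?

2

Match D [3,1]; then L [4,5] — 2 characters in the same relative order in both. dp[5][8] = 2 confirms this is the maximum.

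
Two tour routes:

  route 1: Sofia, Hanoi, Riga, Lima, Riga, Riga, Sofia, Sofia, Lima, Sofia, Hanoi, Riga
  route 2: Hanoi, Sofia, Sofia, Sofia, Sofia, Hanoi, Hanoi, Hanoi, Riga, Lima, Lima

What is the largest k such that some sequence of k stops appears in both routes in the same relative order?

One common subsequence of length 6: Sofia at route 1[1]=route 2[2], then Sofia at route 1[7]=route 2[3], then Sofia at route 1[8]=route 2[4], then Sofia at route 1[10]=route 2[5], then Hanoi at route 1[11]=route 2[8], then Riga at route 1[12]=route 2[9], and the DP table's final entry dp[12][11] is also 6, so no common subsequence is longer.

6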